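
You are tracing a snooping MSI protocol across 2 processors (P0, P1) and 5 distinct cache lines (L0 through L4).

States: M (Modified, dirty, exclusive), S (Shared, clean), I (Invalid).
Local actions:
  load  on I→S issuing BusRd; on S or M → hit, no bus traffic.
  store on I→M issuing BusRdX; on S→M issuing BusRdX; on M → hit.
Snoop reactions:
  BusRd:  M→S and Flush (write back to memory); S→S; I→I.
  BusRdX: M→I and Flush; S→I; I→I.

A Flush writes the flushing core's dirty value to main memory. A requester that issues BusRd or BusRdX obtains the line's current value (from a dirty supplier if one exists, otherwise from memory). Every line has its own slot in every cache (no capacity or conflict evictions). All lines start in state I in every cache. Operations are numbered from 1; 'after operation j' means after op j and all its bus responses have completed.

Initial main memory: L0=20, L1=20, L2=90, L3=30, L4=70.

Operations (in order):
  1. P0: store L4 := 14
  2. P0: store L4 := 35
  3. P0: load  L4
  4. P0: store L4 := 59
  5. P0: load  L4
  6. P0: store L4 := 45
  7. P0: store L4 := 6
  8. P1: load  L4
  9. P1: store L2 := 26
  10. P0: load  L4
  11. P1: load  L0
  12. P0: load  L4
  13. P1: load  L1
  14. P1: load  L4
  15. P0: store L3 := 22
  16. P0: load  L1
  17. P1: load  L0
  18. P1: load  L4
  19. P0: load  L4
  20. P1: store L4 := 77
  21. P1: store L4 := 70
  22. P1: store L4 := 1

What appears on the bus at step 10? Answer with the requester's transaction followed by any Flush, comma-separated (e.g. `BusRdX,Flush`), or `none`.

1. P0: store L4 := 14  bus=[BusRdX]  L4: P0=M P1=I  mem[L4]=70
2. P0: store L4 := 35  bus=[-]  L4: P0=M P1=I  mem[L4]=70
3. P0: load  L4  bus=[-]  L4: P0=M P1=I  mem[L4]=70
4. P0: store L4 := 59  bus=[-]  L4: P0=M P1=I  mem[L4]=70
5. P0: load  L4  bus=[-]  L4: P0=M P1=I  mem[L4]=70
6. P0: store L4 := 45  bus=[-]  L4: P0=M P1=I  mem[L4]=70
7. P0: store L4 := 6  bus=[-]  L4: P0=M P1=I  mem[L4]=70
8. P1: load  L4  bus=[BusRd,Flush]  L4: P0=S P1=S  mem[L4]=6
9. P1: store L2 := 26  bus=[BusRdX]  L2: P0=I P1=M  mem[L2]=90
10. P0: load  L4  bus=[-]  L4: P0=S P1=S  mem[L4]=6
11. P1: load  L0  bus=[BusRd]  L0: P0=I P1=S  mem[L0]=20
12. P0: load  L4  bus=[-]  L4: P0=S P1=S  mem[L4]=6
13. P1: load  L1  bus=[BusRd]  L1: P0=I P1=S  mem[L1]=20
14. P1: load  L4  bus=[-]  L4: P0=S P1=S  mem[L4]=6
15. P0: store L3 := 22  bus=[BusRdX]  L3: P0=M P1=I  mem[L3]=30
16. P0: load  L1  bus=[BusRd]  L1: P0=S P1=S  mem[L1]=20
17. P1: load  L0  bus=[-]  L0: P0=I P1=S  mem[L0]=20
18. P1: load  L4  bus=[-]  L4: P0=S P1=S  mem[L4]=6
19. P0: load  L4  bus=[-]  L4: P0=S P1=S  mem[L4]=6
20. P1: store L4 := 77  bus=[BusRdX]  L4: P0=I P1=M  mem[L4]=6
21. P1: store L4 := 70  bus=[-]  L4: P0=I P1=M  mem[L4]=6
22. P1: store L4 := 1  bus=[-]  L4: P0=I P1=M  mem[L4]=6

bus = none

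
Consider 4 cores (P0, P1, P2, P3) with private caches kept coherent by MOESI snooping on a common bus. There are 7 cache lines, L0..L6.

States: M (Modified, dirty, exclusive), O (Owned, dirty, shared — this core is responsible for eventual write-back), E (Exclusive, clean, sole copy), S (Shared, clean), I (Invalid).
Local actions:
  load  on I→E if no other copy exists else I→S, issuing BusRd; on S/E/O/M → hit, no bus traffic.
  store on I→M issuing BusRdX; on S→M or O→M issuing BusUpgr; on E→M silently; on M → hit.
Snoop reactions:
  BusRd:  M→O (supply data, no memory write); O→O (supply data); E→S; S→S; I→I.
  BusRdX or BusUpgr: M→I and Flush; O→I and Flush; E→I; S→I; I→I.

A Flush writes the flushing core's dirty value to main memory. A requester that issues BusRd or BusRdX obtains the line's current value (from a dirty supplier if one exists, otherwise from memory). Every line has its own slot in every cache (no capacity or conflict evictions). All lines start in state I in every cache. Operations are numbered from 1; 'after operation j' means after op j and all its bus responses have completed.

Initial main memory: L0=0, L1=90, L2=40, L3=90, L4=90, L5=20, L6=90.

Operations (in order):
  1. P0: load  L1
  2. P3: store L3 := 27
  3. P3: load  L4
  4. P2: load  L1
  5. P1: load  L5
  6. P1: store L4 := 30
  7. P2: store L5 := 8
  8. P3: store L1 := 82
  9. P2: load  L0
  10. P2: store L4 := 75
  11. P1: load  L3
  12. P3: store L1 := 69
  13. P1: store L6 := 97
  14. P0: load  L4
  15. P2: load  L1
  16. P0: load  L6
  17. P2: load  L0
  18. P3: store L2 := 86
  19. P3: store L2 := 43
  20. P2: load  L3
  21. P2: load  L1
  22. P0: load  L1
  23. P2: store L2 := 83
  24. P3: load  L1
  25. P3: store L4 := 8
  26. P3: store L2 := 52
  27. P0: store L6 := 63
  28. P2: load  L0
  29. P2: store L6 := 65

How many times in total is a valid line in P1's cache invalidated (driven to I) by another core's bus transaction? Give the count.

invalidations = 3

  op1 P0: load  L1 → E/I/I/I on L1; bus BusRd; mem=90
  op2 P3: store L3 := 27 → I/I/I/M on L3; bus BusRdX; mem=90
  op3 P3: load  L4 → I/I/I/E on L4; bus BusRd; mem=90
  op4 P2: load  L1 → S/I/S/I on L1; bus BusRd; mem=90
  op5 P1: load  L5 → I/E/I/I on L5; bus BusRd; mem=20
  op6 P1: store L4 := 30 → I/M/I/I on L4; bus BusRdX; mem=90
  op7 P2: store L5 := 8 → I/I/M/I on L5; bus BusRdX; mem=20
  op8 P3: store L1 := 82 → I/I/I/M on L1; bus BusRdX; mem=90
  op9 P2: load  L0 → I/I/E/I on L0; bus BusRd; mem=0
  op10 P2: store L4 := 75 → I/I/M/I on L4; bus BusRdX Flush; mem=30
  op11 P1: load  L3 → I/S/I/O on L3; bus BusRd; mem=90
  op12 P3: store L1 := 69 → I/I/I/M on L1; bus (none); mem=90
  op13 P1: store L6 := 97 → I/M/I/I on L6; bus BusRdX; mem=90
  op14 P0: load  L4 → S/I/O/I on L4; bus BusRd; mem=30
  op15 P2: load  L1 → I/I/S/O on L1; bus BusRd; mem=90
  op16 P0: load  L6 → S/O/I/I on L6; bus BusRd; mem=90
  op17 P2: load  L0 → I/I/E/I on L0; bus (none); mem=0
  op18 P3: store L2 := 86 → I/I/I/M on L2; bus BusRdX; mem=40
  op19 P3: store L2 := 43 → I/I/I/M on L2; bus (none); mem=40
  op20 P2: load  L3 → I/S/S/O on L3; bus BusRd; mem=90
  op21 P2: load  L1 → I/I/S/O on L1; bus (none); mem=90
  op22 P0: load  L1 → S/I/S/O on L1; bus BusRd; mem=90
  op23 P2: store L2 := 83 → I/I/M/I on L2; bus BusRdX Flush; mem=43
  op24 P3: load  L1 → S/I/S/O on L1; bus (none); mem=90
  op25 P3: store L4 := 8 → I/I/I/M on L4; bus BusRdX Flush; mem=75
  op26 P3: store L2 := 52 → I/I/I/M on L2; bus BusRdX Flush; mem=83
  op27 P0: store L6 := 63 → M/I/I/I on L6; bus BusUpgr Flush; mem=97
  op28 P2: load  L0 → I/I/E/I on L0; bus (none); mem=0
  op29 P2: store L6 := 65 → I/I/M/I on L6; bus BusRdX Flush; mem=63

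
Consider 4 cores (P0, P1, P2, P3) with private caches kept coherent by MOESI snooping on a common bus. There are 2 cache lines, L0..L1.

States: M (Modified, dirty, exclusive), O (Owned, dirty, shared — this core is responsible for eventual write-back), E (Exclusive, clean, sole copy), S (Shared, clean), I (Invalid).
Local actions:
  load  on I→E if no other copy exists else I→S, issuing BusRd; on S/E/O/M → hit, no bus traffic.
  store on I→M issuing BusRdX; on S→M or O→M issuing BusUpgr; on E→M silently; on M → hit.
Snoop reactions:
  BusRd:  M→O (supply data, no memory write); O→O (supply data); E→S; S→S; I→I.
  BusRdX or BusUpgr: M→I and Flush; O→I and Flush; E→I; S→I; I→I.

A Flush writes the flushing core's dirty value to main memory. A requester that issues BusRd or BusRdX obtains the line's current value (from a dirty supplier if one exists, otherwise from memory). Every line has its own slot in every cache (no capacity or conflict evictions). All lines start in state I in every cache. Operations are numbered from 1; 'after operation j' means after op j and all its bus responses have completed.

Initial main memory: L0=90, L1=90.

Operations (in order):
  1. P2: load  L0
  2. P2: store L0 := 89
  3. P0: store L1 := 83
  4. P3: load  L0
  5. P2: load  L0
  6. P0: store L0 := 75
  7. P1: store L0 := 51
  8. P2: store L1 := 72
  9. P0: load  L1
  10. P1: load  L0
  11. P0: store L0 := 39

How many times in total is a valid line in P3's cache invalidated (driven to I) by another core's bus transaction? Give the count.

  op1 P2: load  L0 → I/I/E/I on L0; bus BusRd; mem=90
  op2 P2: store L0 := 89 → I/I/M/I on L0; bus (none); mem=90
  op3 P0: store L1 := 83 → M/I/I/I on L1; bus BusRdX; mem=90
  op4 P3: load  L0 → I/I/O/S on L0; bus BusRd; mem=90
  op5 P2: load  L0 → I/I/O/S on L0; bus (none); mem=90
  op6 P0: store L0 := 75 → M/I/I/I on L0; bus BusRdX Flush; mem=89
  op7 P1: store L0 := 51 → I/M/I/I on L0; bus BusRdX Flush; mem=75
  op8 P2: store L1 := 72 → I/I/M/I on L1; bus BusRdX Flush; mem=83
  op9 P0: load  L1 → S/I/O/I on L1; bus BusRd; mem=83
  op10 P1: load  L0 → I/M/I/I on L0; bus (none); mem=75
  op11 P0: store L0 := 39 → M/I/I/I on L0; bus BusRdX Flush; mem=51

invalidations = 1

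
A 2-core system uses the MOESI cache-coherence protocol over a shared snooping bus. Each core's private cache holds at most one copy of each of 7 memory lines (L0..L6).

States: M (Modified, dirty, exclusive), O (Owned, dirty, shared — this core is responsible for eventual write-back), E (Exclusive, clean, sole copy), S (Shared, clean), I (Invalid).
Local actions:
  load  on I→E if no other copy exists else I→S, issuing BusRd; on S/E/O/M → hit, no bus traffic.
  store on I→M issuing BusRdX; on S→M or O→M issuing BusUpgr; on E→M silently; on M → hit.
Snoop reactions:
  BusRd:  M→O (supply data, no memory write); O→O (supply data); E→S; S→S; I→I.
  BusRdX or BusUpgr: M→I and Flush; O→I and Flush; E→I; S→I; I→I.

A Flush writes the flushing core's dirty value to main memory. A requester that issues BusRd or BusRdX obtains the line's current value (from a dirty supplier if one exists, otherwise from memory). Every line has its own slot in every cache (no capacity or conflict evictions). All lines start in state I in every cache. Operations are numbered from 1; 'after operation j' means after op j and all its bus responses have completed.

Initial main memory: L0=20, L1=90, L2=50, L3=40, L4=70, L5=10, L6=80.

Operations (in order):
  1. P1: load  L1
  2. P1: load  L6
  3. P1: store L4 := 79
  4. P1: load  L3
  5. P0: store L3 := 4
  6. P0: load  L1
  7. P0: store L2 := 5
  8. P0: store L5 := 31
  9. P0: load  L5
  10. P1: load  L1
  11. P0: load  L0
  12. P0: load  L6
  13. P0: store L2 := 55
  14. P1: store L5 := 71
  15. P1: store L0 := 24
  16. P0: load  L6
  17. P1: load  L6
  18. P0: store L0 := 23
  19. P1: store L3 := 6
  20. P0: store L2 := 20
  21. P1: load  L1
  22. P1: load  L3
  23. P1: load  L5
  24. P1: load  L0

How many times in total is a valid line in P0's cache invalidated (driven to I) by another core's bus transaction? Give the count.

invalidations = 3

1. P1: load  L1  bus=[BusRd]  L1: P0=I P1=E  mem[L1]=90
2. P1: load  L6  bus=[BusRd]  L6: P0=I P1=E  mem[L6]=80
3. P1: store L4 := 79  bus=[BusRdX]  L4: P0=I P1=M  mem[L4]=70
4. P1: load  L3  bus=[BusRd]  L3: P0=I P1=E  mem[L3]=40
5. P0: store L3 := 4  bus=[BusRdX]  L3: P0=M P1=I  mem[L3]=40
6. P0: load  L1  bus=[BusRd]  L1: P0=S P1=S  mem[L1]=90
7. P0: store L2 := 5  bus=[BusRdX]  L2: P0=M P1=I  mem[L2]=50
8. P0: store L5 := 31  bus=[BusRdX]  L5: P0=M P1=I  mem[L5]=10
9. P0: load  L5  bus=[-]  L5: P0=M P1=I  mem[L5]=10
10. P1: load  L1  bus=[-]  L1: P0=S P1=S  mem[L1]=90
11. P0: load  L0  bus=[BusRd]  L0: P0=E P1=I  mem[L0]=20
12. P0: load  L6  bus=[BusRd]  L6: P0=S P1=S  mem[L6]=80
13. P0: store L2 := 55  bus=[-]  L2: P0=M P1=I  mem[L2]=50
14. P1: store L5 := 71  bus=[BusRdX,Flush]  L5: P0=I P1=M  mem[L5]=31
15. P1: store L0 := 24  bus=[BusRdX]  L0: P0=I P1=M  mem[L0]=20
16. P0: load  L6  bus=[-]  L6: P0=S P1=S  mem[L6]=80
17. P1: load  L6  bus=[-]  L6: P0=S P1=S  mem[L6]=80
18. P0: store L0 := 23  bus=[BusRdX,Flush]  L0: P0=M P1=I  mem[L0]=24
19. P1: store L3 := 6  bus=[BusRdX,Flush]  L3: P0=I P1=M  mem[L3]=4
20. P0: store L2 := 20  bus=[-]  L2: P0=M P1=I  mem[L2]=50
21. P1: load  L1  bus=[-]  L1: P0=S P1=S  mem[L1]=90
22. P1: load  L3  bus=[-]  L3: P0=I P1=M  mem[L3]=4
23. P1: load  L5  bus=[-]  L5: P0=I P1=M  mem[L5]=31
24. P1: load  L0  bus=[BusRd]  L0: P0=O P1=S  mem[L0]=24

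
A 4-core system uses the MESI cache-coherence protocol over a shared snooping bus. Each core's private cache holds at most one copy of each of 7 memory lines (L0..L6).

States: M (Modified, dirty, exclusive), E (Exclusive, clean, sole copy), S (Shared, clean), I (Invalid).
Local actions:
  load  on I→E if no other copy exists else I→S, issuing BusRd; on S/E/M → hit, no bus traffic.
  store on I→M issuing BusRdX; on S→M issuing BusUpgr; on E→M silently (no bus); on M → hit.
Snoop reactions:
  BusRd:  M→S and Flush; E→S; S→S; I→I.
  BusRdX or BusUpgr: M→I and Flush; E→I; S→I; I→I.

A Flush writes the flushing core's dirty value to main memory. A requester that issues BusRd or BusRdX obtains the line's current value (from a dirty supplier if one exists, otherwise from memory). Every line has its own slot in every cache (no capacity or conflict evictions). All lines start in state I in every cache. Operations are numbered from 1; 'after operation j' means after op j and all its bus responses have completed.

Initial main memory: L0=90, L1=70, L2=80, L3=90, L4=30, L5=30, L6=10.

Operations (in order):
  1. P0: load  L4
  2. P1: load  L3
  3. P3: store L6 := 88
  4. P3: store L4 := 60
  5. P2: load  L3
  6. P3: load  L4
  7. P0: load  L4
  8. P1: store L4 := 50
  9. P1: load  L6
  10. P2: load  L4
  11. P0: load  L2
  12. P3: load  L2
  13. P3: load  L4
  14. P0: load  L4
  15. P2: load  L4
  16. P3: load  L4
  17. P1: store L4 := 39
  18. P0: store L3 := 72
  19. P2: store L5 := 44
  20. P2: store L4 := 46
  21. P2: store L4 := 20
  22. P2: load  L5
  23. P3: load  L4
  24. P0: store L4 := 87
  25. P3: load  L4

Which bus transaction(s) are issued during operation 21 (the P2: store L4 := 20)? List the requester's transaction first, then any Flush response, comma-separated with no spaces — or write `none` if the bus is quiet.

bus = none

step 1: P0: load  L4  ⟶  EIII  (L4)  txn=BusRd  M[L4]=30
step 2: P1: load  L3  ⟶  IEII  (L3)  txn=BusRd  M[L3]=90
step 3: P3: store L6 := 88  ⟶  IIIM  (L6)  txn=BusRdX  M[L6]=10
step 4: P3: store L4 := 60  ⟶  IIIM  (L4)  txn=BusRdX  M[L4]=30
step 5: P2: load  L3  ⟶  ISSI  (L3)  txn=BusRd  M[L3]=90
step 6: P3: load  L4  ⟶  IIIM  (L4)  txn=∅  M[L4]=30
step 7: P0: load  L4  ⟶  SIIS  (L4)  txn=BusRd+Flush  M[L4]=60
step 8: P1: store L4 := 50  ⟶  IMII  (L4)  txn=BusRdX  M[L4]=60
step 9: P1: load  L6  ⟶  ISIS  (L6)  txn=BusRd+Flush  M[L6]=88
step 10: P2: load  L4  ⟶  ISSI  (L4)  txn=BusRd+Flush  M[L4]=50
step 11: P0: load  L2  ⟶  EIII  (L2)  txn=BusRd  M[L2]=80
step 12: P3: load  L2  ⟶  SIIS  (L2)  txn=BusRd  M[L2]=80
step 13: P3: load  L4  ⟶  ISSS  (L4)  txn=BusRd  M[L4]=50
step 14: P0: load  L4  ⟶  SSSS  (L4)  txn=BusRd  M[L4]=50
step 15: P2: load  L4  ⟶  SSSS  (L4)  txn=∅  M[L4]=50
step 16: P3: load  L4  ⟶  SSSS  (L4)  txn=∅  M[L4]=50
step 17: P1: store L4 := 39  ⟶  IMII  (L4)  txn=BusUpgr  M[L4]=50
step 18: P0: store L3 := 72  ⟶  MIII  (L3)  txn=BusRdX  M[L3]=90
step 19: P2: store L5 := 44  ⟶  IIMI  (L5)  txn=BusRdX  M[L5]=30
step 20: P2: store L4 := 46  ⟶  IIMI  (L4)  txn=BusRdX+Flush  M[L4]=39
step 21: P2: store L4 := 20  ⟶  IIMI  (L4)  txn=∅  M[L4]=39
step 22: P2: load  L5  ⟶  IIMI  (L5)  txn=∅  M[L5]=30
step 23: P3: load  L4  ⟶  IISS  (L4)  txn=BusRd+Flush  M[L4]=20
step 24: P0: store L4 := 87  ⟶  MIII  (L4)  txn=BusRdX  M[L4]=20
step 25: P3: load  L4  ⟶  SIIS  (L4)  txn=BusRd+Flush  M[L4]=87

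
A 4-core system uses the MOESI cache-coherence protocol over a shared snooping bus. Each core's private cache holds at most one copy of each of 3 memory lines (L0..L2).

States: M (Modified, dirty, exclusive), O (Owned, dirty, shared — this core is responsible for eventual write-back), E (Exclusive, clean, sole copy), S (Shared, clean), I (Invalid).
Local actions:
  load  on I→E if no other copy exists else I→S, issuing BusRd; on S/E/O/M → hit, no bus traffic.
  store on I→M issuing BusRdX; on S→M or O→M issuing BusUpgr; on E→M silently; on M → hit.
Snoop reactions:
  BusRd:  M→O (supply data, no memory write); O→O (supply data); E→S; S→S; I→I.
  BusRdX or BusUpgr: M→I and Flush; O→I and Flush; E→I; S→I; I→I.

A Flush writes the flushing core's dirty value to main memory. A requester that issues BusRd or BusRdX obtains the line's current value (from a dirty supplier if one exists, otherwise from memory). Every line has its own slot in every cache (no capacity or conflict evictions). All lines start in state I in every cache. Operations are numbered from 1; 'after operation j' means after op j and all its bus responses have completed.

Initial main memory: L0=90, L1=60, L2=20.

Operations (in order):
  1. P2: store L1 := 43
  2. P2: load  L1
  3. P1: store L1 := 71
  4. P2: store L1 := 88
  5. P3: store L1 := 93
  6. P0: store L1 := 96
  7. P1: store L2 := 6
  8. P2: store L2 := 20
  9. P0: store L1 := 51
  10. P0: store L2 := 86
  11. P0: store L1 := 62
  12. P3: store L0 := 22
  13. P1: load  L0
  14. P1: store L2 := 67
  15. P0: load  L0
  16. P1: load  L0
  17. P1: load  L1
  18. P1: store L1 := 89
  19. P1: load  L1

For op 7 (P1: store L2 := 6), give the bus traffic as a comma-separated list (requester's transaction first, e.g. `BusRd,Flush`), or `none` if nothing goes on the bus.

bus = BusRdX

  op1 P2: store L1 := 43 → I/I/M/I on L1; bus BusRdX; mem=60
  op2 P2: load  L1 → I/I/M/I on L1; bus (none); mem=60
  op3 P1: store L1 := 71 → I/M/I/I on L1; bus BusRdX Flush; mem=43
  op4 P2: store L1 := 88 → I/I/M/I on L1; bus BusRdX Flush; mem=71
  op5 P3: store L1 := 93 → I/I/I/M on L1; bus BusRdX Flush; mem=88
  op6 P0: store L1 := 96 → M/I/I/I on L1; bus BusRdX Flush; mem=93
  op7 P1: store L2 := 6 → I/M/I/I on L2; bus BusRdX; mem=20
  op8 P2: store L2 := 20 → I/I/M/I on L2; bus BusRdX Flush; mem=6
  op9 P0: store L1 := 51 → M/I/I/I on L1; bus (none); mem=93
  op10 P0: store L2 := 86 → M/I/I/I on L2; bus BusRdX Flush; mem=20
  op11 P0: store L1 := 62 → M/I/I/I on L1; bus (none); mem=93
  op12 P3: store L0 := 22 → I/I/I/M on L0; bus BusRdX; mem=90
  op13 P1: load  L0 → I/S/I/O on L0; bus BusRd; mem=90
  op14 P1: store L2 := 67 → I/M/I/I on L2; bus BusRdX Flush; mem=86
  op15 P0: load  L0 → S/S/I/O on L0; bus BusRd; mem=90
  op16 P1: load  L0 → S/S/I/O on L0; bus (none); mem=90
  op17 P1: load  L1 → O/S/I/I on L1; bus BusRd; mem=93
  op18 P1: store L1 := 89 → I/M/I/I on L1; bus BusUpgr Flush; mem=62
  op19 P1: load  L1 → I/M/I/I on L1; bus (none); mem=62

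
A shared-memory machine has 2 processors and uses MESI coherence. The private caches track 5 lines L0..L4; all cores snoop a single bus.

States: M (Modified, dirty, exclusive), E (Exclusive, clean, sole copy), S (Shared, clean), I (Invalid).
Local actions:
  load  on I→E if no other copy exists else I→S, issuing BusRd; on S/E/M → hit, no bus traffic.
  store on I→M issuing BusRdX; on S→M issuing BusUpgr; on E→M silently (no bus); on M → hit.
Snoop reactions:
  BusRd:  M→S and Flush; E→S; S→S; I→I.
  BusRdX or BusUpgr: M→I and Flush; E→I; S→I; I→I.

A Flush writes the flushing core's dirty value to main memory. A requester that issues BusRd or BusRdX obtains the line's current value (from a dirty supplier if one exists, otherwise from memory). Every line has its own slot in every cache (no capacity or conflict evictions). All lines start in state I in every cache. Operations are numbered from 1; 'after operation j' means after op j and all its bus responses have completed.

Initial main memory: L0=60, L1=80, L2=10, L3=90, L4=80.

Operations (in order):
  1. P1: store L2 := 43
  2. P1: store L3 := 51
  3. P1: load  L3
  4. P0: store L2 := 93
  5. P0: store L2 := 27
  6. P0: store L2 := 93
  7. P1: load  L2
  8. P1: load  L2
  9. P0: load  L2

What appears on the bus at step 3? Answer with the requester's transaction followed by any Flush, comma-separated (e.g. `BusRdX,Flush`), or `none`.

  op1 P1: store L2 := 43 → I/M on L2; bus BusRdX; mem=10
  op2 P1: store L3 := 51 → I/M on L3; bus BusRdX; mem=90
  op3 P1: load  L3 → I/M on L3; bus (none); mem=90
  op4 P0: store L2 := 93 → M/I on L2; bus BusRdX Flush; mem=43
  op5 P0: store L2 := 27 → M/I on L2; bus (none); mem=43
  op6 P0: store L2 := 93 → M/I on L2; bus (none); mem=43
  op7 P1: load  L2 → S/S on L2; bus BusRd Flush; mem=93
  op8 P1: load  L2 → S/S on L2; bus (none); mem=93
  op9 P0: load  L2 → S/S on L2; bus (none); mem=93

bus = none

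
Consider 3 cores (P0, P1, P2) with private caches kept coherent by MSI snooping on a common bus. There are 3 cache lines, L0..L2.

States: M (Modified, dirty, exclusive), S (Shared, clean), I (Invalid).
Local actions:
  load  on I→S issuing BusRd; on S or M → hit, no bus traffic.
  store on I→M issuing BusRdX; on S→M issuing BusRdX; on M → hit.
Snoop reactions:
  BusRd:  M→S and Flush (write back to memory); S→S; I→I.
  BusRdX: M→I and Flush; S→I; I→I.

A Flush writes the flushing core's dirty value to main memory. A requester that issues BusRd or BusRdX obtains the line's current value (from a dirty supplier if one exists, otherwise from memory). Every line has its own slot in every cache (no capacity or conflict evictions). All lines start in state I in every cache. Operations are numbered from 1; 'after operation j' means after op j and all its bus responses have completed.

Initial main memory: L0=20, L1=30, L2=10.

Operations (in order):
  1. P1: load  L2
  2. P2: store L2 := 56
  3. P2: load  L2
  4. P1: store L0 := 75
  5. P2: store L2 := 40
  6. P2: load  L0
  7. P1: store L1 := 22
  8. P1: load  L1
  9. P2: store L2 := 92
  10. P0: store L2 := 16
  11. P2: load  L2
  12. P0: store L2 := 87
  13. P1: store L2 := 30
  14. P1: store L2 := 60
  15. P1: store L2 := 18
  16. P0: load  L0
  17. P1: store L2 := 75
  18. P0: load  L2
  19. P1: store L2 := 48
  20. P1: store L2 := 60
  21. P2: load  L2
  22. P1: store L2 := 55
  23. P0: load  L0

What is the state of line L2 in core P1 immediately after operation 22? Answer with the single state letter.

state = M

[1] P1: load  L2 | P0:I, P1:S(10), P2:I | bus: BusRd
[2] P2: store L2 := 56 | P0:I, P1:I, P2:M(56) | bus: BusRdX
[3] P2: load  L2 | P0:I, P1:I, P2:M(56) | bus: none
[4] P1: store L0 := 75 | P0:I, P1:M(75), P2:I | bus: BusRdX
[5] P2: store L2 := 40 | P0:I, P1:I, P2:M(40) | bus: none
[6] P2: load  L0 | P0:I, P1:S(75), P2:S(75) | bus: BusRd,Flush
[7] P1: store L1 := 22 | P0:I, P1:M(22), P2:I | bus: BusRdX
[8] P1: load  L1 | P0:I, P1:M(22), P2:I | bus: none
[9] P2: store L2 := 92 | P0:I, P1:I, P2:M(92) | bus: none
[10] P0: store L2 := 16 | P0:M(16), P1:I, P2:I | bus: BusRdX,Flush
[11] P2: load  L2 | P0:S(16), P1:I, P2:S(16) | bus: BusRd,Flush
[12] P0: store L2 := 87 | P0:M(87), P1:I, P2:I | bus: BusRdX
[13] P1: store L2 := 30 | P0:I, P1:M(30), P2:I | bus: BusRdX,Flush
[14] P1: store L2 := 60 | P0:I, P1:M(60), P2:I | bus: none
[15] P1: store L2 := 18 | P0:I, P1:M(18), P2:I | bus: none
[16] P0: load  L0 | P0:S(75), P1:S(75), P2:S(75) | bus: BusRd
[17] P1: store L2 := 75 | P0:I, P1:M(75), P2:I | bus: none
[18] P0: load  L2 | P0:S(75), P1:S(75), P2:I | bus: BusRd,Flush
[19] P1: store L2 := 48 | P0:I, P1:M(48), P2:I | bus: BusRdX
[20] P1: store L2 := 60 | P0:I, P1:M(60), P2:I | bus: none
[21] P2: load  L2 | P0:I, P1:S(60), P2:S(60) | bus: BusRd,Flush
[22] P1: store L2 := 55 | P0:I, P1:M(55), P2:I | bus: BusRdX
[23] P0: load  L0 | P0:S(75), P1:S(75), P2:S(75) | bus: none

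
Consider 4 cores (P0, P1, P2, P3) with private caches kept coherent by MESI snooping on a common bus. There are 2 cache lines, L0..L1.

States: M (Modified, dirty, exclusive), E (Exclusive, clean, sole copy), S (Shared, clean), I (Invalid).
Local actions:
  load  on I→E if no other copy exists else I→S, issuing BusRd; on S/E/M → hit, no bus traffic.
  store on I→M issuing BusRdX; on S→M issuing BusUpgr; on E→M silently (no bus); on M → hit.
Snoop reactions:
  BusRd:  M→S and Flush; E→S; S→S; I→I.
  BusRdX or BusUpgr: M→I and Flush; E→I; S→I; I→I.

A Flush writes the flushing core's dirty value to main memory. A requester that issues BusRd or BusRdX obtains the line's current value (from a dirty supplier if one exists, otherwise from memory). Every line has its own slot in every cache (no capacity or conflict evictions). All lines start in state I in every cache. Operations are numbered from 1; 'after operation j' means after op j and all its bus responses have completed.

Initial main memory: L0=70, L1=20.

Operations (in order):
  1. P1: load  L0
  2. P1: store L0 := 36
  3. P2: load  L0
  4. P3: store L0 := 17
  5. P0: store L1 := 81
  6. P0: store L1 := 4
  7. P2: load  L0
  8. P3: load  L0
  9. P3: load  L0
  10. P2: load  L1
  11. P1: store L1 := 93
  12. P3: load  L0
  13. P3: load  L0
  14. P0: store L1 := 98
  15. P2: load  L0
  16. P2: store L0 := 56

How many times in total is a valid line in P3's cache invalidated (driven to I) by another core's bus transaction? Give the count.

1. P1: load  L0  bus=[BusRd]  L0: P0=I P1=E P2=I P3=I  mem[L0]=70
2. P1: store L0 := 36  bus=[-]  L0: P0=I P1=M P2=I P3=I  mem[L0]=70
3. P2: load  L0  bus=[BusRd,Flush]  L0: P0=I P1=S P2=S P3=I  mem[L0]=36
4. P3: store L0 := 17  bus=[BusRdX]  L0: P0=I P1=I P2=I P3=M  mem[L0]=36
5. P0: store L1 := 81  bus=[BusRdX]  L1: P0=M P1=I P2=I P3=I  mem[L1]=20
6. P0: store L1 := 4  bus=[-]  L1: P0=M P1=I P2=I P3=I  mem[L1]=20
7. P2: load  L0  bus=[BusRd,Flush]  L0: P0=I P1=I P2=S P3=S  mem[L0]=17
8. P3: load  L0  bus=[-]  L0: P0=I P1=I P2=S P3=S  mem[L0]=17
9. P3: load  L0  bus=[-]  L0: P0=I P1=I P2=S P3=S  mem[L0]=17
10. P2: load  L1  bus=[BusRd,Flush]  L1: P0=S P1=I P2=S P3=I  mem[L1]=4
11. P1: store L1 := 93  bus=[BusRdX]  L1: P0=I P1=M P2=I P3=I  mem[L1]=4
12. P3: load  L0  bus=[-]  L0: P0=I P1=I P2=S P3=S  mem[L0]=17
13. P3: load  L0  bus=[-]  L0: P0=I P1=I P2=S P3=S  mem[L0]=17
14. P0: store L1 := 98  bus=[BusRdX,Flush]  L1: P0=M P1=I P2=I P3=I  mem[L1]=93
15. P2: load  L0  bus=[-]  L0: P0=I P1=I P2=S P3=S  mem[L0]=17
16. P2: store L0 := 56  bus=[BusUpgr]  L0: P0=I P1=I P2=M P3=I  mem[L0]=17

invalidations = 1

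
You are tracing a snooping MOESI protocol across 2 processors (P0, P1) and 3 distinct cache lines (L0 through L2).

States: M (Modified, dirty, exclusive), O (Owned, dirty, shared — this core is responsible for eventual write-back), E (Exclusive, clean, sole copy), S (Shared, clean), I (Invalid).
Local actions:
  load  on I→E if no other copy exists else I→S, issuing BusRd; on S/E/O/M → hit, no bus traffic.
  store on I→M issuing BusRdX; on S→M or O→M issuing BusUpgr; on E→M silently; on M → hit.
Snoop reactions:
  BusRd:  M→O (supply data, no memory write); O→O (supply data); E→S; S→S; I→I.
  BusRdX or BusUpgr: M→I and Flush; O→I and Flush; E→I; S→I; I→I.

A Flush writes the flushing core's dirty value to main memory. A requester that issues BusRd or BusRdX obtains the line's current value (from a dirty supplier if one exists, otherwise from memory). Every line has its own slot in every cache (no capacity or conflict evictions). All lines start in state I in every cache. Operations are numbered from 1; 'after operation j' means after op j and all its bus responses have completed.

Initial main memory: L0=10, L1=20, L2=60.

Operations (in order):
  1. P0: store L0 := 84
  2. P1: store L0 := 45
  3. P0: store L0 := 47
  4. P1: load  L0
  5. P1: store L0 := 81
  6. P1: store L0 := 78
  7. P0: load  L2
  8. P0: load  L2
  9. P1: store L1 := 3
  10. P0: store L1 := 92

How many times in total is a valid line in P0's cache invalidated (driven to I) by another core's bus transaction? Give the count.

step 1: P0: store L0 := 84  ⟶  MI  (L0)  txn=BusRdX  M[L0]=10
step 2: P1: store L0 := 45  ⟶  IM  (L0)  txn=BusRdX+Flush  M[L0]=84
step 3: P0: store L0 := 47  ⟶  MI  (L0)  txn=BusRdX+Flush  M[L0]=45
step 4: P1: load  L0  ⟶  OS  (L0)  txn=BusRd  M[L0]=45
step 5: P1: store L0 := 81  ⟶  IM  (L0)  txn=BusUpgr+Flush  M[L0]=47
step 6: P1: store L0 := 78  ⟶  IM  (L0)  txn=∅  M[L0]=47
step 7: P0: load  L2  ⟶  EI  (L2)  txn=BusRd  M[L2]=60
step 8: P0: load  L2  ⟶  EI  (L2)  txn=∅  M[L2]=60
step 9: P1: store L1 := 3  ⟶  IM  (L1)  txn=BusRdX  M[L1]=20
step 10: P0: store L1 := 92  ⟶  MI  (L1)  txn=BusRdX+Flush  M[L1]=3

invalidations = 2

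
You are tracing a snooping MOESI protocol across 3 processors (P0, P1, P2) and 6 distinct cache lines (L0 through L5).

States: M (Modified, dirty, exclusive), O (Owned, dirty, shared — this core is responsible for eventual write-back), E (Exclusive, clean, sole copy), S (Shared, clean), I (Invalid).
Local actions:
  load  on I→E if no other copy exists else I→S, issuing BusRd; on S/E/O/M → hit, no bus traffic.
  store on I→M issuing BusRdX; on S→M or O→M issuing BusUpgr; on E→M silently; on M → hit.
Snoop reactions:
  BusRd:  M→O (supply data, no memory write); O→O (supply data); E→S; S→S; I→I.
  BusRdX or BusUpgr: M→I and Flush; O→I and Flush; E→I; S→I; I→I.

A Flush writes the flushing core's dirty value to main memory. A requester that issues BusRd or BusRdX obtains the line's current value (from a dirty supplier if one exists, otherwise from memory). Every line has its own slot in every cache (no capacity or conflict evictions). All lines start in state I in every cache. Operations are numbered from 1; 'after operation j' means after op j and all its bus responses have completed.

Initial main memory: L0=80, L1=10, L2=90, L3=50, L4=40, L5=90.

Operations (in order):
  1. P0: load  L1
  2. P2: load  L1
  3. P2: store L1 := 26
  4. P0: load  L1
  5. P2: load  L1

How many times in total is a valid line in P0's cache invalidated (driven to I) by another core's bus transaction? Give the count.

invalidations = 1

1. P0: load  L1  bus=[BusRd]  L1: P0=E P1=I P2=I  mem[L1]=10
2. P2: load  L1  bus=[BusRd]  L1: P0=S P1=I P2=S  mem[L1]=10
3. P2: store L1 := 26  bus=[BusUpgr]  L1: P0=I P1=I P2=M  mem[L1]=10
4. P0: load  L1  bus=[BusRd]  L1: P0=S P1=I P2=O  mem[L1]=10
5. P2: load  L1  bus=[-]  L1: P0=S P1=I P2=O  mem[L1]=10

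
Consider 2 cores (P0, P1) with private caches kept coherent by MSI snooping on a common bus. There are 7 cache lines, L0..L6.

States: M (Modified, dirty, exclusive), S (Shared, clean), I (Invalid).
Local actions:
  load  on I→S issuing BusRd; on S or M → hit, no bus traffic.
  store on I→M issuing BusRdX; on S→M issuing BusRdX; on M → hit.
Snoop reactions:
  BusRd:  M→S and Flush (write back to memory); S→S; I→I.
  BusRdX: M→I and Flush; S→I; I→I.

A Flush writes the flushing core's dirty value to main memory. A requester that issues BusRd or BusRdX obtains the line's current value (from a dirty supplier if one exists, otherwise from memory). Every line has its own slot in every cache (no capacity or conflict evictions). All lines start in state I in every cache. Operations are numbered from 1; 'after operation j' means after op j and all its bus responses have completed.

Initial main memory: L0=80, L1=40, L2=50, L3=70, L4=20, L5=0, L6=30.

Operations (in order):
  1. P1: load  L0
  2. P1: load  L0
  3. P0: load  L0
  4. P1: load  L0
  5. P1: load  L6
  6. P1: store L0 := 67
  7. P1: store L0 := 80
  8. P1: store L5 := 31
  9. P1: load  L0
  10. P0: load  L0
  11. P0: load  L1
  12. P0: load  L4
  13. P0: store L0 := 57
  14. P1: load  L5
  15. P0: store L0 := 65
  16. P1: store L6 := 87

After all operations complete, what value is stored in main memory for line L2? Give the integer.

memory[L2] = 50

  op1 P1: load  L0 → I/S on L0; bus BusRd; mem=80
  op2 P1: load  L0 → I/S on L0; bus (none); mem=80
  op3 P0: load  L0 → S/S on L0; bus BusRd; mem=80
  op4 P1: load  L0 → S/S on L0; bus (none); mem=80
  op5 P1: load  L6 → I/S on L6; bus BusRd; mem=30
  op6 P1: store L0 := 67 → I/M on L0; bus BusRdX; mem=80
  op7 P1: store L0 := 80 → I/M on L0; bus (none); mem=80
  op8 P1: store L5 := 31 → I/M on L5; bus BusRdX; mem=0
  op9 P1: load  L0 → I/M on L0; bus (none); mem=80
  op10 P0: load  L0 → S/S on L0; bus BusRd Flush; mem=80
  op11 P0: load  L1 → S/I on L1; bus BusRd; mem=40
  op12 P0: load  L4 → S/I on L4; bus BusRd; mem=20
  op13 P0: store L0 := 57 → M/I on L0; bus BusRdX; mem=80
  op14 P1: load  L5 → I/M on L5; bus (none); mem=0
  op15 P0: store L0 := 65 → M/I on L0; bus (none); mem=80
  op16 P1: store L6 := 87 → I/M on L6; bus BusRdX; mem=30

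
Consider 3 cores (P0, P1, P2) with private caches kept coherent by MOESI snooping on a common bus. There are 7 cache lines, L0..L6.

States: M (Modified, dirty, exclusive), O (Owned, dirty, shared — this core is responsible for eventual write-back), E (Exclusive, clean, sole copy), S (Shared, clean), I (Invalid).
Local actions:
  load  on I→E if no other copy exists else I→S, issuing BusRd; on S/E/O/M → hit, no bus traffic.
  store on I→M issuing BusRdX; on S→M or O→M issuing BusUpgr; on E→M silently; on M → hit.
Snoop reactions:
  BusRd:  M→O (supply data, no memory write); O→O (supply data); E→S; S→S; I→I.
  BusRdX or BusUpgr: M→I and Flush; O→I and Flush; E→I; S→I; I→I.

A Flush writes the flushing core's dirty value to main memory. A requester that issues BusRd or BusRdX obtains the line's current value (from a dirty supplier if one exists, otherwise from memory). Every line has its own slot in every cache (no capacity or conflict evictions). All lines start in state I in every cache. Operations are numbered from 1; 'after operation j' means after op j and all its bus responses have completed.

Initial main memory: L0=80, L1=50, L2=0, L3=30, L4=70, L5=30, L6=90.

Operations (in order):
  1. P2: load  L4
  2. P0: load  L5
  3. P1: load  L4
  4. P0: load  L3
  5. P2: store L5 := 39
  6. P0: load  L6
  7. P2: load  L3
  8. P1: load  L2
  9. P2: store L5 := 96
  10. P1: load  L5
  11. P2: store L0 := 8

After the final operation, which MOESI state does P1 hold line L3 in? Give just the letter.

state = I

  op1 P2: load  L4 → I/I/E on L4; bus BusRd; mem=70
  op2 P0: load  L5 → E/I/I on L5; bus BusRd; mem=30
  op3 P1: load  L4 → I/S/S on L4; bus BusRd; mem=70
  op4 P0: load  L3 → E/I/I on L3; bus BusRd; mem=30
  op5 P2: store L5 := 39 → I/I/M on L5; bus BusRdX; mem=30
  op6 P0: load  L6 → E/I/I on L6; bus BusRd; mem=90
  op7 P2: load  L3 → S/I/S on L3; bus BusRd; mem=30
  op8 P1: load  L2 → I/E/I on L2; bus BusRd; mem=0
  op9 P2: store L5 := 96 → I/I/M on L5; bus (none); mem=30
  op10 P1: load  L5 → I/S/O on L5; bus BusRd; mem=30
  op11 P2: store L0 := 8 → I/I/M on L0; bus BusRdX; mem=80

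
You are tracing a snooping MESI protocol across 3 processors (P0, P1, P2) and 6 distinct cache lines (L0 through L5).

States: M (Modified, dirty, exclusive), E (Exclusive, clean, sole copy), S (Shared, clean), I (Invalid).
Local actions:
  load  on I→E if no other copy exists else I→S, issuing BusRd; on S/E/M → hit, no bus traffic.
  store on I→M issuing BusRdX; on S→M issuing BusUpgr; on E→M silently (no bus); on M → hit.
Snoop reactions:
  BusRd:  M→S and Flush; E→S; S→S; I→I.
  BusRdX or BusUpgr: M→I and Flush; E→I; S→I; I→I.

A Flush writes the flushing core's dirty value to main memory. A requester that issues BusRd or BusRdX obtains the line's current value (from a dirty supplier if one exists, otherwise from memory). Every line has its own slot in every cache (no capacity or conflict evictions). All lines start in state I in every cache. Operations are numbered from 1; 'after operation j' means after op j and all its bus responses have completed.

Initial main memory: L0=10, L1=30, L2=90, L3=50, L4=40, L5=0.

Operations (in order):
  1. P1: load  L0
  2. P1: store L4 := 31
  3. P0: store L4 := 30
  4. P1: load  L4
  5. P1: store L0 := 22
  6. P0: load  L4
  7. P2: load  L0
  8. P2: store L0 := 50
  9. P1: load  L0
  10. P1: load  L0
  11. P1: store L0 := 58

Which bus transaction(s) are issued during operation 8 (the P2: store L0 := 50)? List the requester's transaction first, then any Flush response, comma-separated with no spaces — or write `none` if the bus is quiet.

step 1: P1: load  L0  ⟶  IEI  (L0)  txn=BusRd  M[L0]=10
step 2: P1: store L4 := 31  ⟶  IMI  (L4)  txn=BusRdX  M[L4]=40
step 3: P0: store L4 := 30  ⟶  MII  (L4)  txn=BusRdX+Flush  M[L4]=31
step 4: P1: load  L4  ⟶  SSI  (L4)  txn=BusRd+Flush  M[L4]=30
step 5: P1: store L0 := 22  ⟶  IMI  (L0)  txn=∅  M[L0]=10
step 6: P0: load  L4  ⟶  SSI  (L4)  txn=∅  M[L4]=30
step 7: P2: load  L0  ⟶  ISS  (L0)  txn=BusRd+Flush  M[L0]=22
step 8: P2: store L0 := 50  ⟶  IIM  (L0)  txn=BusUpgr  M[L0]=22
step 9: P1: load  L0  ⟶  ISS  (L0)  txn=BusRd+Flush  M[L0]=50
step 10: P1: load  L0  ⟶  ISS  (L0)  txn=∅  M[L0]=50
step 11: P1: store L0 := 58  ⟶  IMI  (L0)  txn=BusUpgr  M[L0]=50

bus = BusUpgr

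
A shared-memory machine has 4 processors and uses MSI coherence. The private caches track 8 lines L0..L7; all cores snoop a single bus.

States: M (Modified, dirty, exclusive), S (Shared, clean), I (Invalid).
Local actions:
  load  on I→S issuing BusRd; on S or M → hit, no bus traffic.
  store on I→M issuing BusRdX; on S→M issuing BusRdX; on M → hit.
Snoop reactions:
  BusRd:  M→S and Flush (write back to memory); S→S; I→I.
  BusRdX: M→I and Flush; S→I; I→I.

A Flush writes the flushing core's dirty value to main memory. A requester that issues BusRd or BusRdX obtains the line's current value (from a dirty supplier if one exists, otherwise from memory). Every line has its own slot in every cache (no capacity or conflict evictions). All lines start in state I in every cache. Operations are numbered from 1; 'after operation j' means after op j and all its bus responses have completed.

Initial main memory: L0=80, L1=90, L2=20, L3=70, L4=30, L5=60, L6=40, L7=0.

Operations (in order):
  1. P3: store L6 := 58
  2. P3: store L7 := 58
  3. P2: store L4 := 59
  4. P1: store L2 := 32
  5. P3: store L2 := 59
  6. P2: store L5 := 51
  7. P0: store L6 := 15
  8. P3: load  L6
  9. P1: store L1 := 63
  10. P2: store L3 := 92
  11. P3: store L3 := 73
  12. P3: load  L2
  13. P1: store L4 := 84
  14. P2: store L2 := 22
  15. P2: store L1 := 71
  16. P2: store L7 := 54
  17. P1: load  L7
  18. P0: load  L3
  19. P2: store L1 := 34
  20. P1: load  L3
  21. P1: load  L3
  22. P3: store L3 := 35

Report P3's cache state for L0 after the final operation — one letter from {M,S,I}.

state = I

step 1: P3: store L6 := 58  ⟶  IIIM  (L6)  txn=BusRdX  M[L6]=40
step 2: P3: store L7 := 58  ⟶  IIIM  (L7)  txn=BusRdX  M[L7]=0
step 3: P2: store L4 := 59  ⟶  IIMI  (L4)  txn=BusRdX  M[L4]=30
step 4: P1: store L2 := 32  ⟶  IMII  (L2)  txn=BusRdX  M[L2]=20
step 5: P3: store L2 := 59  ⟶  IIIM  (L2)  txn=BusRdX+Flush  M[L2]=32
step 6: P2: store L5 := 51  ⟶  IIMI  (L5)  txn=BusRdX  M[L5]=60
step 7: P0: store L6 := 15  ⟶  MIII  (L6)  txn=BusRdX+Flush  M[L6]=58
step 8: P3: load  L6  ⟶  SIIS  (L6)  txn=BusRd+Flush  M[L6]=15
step 9: P1: store L1 := 63  ⟶  IMII  (L1)  txn=BusRdX  M[L1]=90
step 10: P2: store L3 := 92  ⟶  IIMI  (L3)  txn=BusRdX  M[L3]=70
step 11: P3: store L3 := 73  ⟶  IIIM  (L3)  txn=BusRdX+Flush  M[L3]=92
step 12: P3: load  L2  ⟶  IIIM  (L2)  txn=∅  M[L2]=32
step 13: P1: store L4 := 84  ⟶  IMII  (L4)  txn=BusRdX+Flush  M[L4]=59
step 14: P2: store L2 := 22  ⟶  IIMI  (L2)  txn=BusRdX+Flush  M[L2]=59
step 15: P2: store L1 := 71  ⟶  IIMI  (L1)  txn=BusRdX+Flush  M[L1]=63
step 16: P2: store L7 := 54  ⟶  IIMI  (L7)  txn=BusRdX+Flush  M[L7]=58
step 17: P1: load  L7  ⟶  ISSI  (L7)  txn=BusRd+Flush  M[L7]=54
step 18: P0: load  L3  ⟶  SIIS  (L3)  txn=BusRd+Flush  M[L3]=73
step 19: P2: store L1 := 34  ⟶  IIMI  (L1)  txn=∅  M[L1]=63
step 20: P1: load  L3  ⟶  SSIS  (L3)  txn=BusRd  M[L3]=73
step 21: P1: load  L3  ⟶  SSIS  (L3)  txn=∅  M[L3]=73
step 22: P3: store L3 := 35  ⟶  IIIM  (L3)  txn=BusRdX  M[L3]=73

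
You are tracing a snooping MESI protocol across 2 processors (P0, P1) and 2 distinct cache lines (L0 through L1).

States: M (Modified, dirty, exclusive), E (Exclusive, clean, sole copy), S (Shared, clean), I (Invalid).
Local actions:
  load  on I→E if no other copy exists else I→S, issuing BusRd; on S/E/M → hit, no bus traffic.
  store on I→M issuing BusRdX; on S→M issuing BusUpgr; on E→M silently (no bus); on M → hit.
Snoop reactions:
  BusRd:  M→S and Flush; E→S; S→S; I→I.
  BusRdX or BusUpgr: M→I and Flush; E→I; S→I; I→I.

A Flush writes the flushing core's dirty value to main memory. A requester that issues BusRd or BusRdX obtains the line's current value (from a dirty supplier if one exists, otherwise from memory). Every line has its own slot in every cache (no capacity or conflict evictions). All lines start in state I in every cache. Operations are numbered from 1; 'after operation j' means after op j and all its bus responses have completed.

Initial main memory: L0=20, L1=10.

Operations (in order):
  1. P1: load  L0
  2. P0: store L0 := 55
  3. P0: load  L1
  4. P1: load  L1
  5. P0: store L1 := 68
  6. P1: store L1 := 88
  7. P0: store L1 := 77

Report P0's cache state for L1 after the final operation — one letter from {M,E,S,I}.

state = M

[1] P1: load  L0 | P0:I, P1:E(20) | bus: BusRd
[2] P0: store L0 := 55 | P0:M(55), P1:I | bus: BusRdX
[3] P0: load  L1 | P0:E(10), P1:I | bus: BusRd
[4] P1: load  L1 | P0:S(10), P1:S(10) | bus: BusRd
[5] P0: store L1 := 68 | P0:M(68), P1:I | bus: BusUpgr
[6] P1: store L1 := 88 | P0:I, P1:M(88) | bus: BusRdX,Flush
[7] P0: store L1 := 77 | P0:M(77), P1:I | bus: BusRdX,Flush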